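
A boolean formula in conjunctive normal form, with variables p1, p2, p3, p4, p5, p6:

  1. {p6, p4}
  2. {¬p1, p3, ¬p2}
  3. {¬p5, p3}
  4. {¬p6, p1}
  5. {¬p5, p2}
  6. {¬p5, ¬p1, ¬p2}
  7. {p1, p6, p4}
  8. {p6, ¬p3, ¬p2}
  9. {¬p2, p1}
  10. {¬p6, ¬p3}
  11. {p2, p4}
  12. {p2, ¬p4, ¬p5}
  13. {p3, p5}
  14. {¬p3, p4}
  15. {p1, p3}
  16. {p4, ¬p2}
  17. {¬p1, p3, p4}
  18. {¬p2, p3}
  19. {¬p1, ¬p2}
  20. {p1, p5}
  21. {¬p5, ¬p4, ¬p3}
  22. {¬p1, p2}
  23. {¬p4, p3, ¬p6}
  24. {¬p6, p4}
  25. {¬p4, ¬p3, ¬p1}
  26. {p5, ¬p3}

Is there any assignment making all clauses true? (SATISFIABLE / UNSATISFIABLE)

UNSATISFIABLE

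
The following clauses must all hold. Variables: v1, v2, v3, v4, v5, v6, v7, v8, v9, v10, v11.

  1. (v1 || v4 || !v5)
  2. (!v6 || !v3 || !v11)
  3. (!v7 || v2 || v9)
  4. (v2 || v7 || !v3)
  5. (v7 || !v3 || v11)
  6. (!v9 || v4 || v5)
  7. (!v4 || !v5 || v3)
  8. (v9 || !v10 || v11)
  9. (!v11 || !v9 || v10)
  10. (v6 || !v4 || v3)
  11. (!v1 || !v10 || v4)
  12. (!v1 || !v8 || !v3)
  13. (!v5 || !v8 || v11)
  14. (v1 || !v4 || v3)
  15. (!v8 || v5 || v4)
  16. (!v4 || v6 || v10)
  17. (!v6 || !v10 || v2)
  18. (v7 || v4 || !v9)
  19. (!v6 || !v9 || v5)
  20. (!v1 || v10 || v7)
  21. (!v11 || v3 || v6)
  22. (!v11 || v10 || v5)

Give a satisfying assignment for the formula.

v1=True, v2=True, v3=True, v4=True, v5=False, v6=False, v7=True, v8=False, v9=True, v10=True, v11=True

Pure literal: v2 appears only positively; assign v2 = True.
v8 occurs only negated in the remaining clauses — set v8 = False.
Set v1 = True and propagate.
Set v3 = True and propagate.
For the remaining variables, v4 = True, v5 = False, v6 = False, v7 = True, v9 = True, v10 = True, v11 = True works.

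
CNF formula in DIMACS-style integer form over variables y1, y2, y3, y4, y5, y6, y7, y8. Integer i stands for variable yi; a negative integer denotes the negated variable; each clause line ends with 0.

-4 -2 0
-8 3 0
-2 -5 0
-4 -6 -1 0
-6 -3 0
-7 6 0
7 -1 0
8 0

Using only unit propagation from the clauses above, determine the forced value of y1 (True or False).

False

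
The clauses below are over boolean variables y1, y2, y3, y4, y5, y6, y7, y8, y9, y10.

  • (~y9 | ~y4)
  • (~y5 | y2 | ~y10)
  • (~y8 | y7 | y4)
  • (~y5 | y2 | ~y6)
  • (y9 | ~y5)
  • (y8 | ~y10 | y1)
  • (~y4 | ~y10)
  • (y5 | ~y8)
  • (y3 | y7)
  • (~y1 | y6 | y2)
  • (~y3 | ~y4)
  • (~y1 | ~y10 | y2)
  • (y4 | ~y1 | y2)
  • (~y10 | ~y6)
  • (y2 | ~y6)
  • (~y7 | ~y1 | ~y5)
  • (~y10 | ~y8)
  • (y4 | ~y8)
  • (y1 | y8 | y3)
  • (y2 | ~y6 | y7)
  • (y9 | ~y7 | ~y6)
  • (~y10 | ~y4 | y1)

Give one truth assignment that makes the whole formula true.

y1=F, y2=T, y3=T, y4=F, y5=F, y6=F, y7=T, y8=F, y9=T, y10=F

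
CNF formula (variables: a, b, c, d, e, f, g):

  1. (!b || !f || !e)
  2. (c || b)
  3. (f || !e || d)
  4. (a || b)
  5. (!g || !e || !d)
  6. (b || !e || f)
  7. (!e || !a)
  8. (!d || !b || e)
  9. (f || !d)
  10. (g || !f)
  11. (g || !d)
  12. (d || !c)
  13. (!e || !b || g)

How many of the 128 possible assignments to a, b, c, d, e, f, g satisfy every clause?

7

Case analysis on e and b:
  e=T, b=T: a clause becomes empty — 0.
  e=T, b=F: a clause becomes empty — 0.
  e=F, b=T: a free; 3 ways for (c,d,f,g) × 2^1 = 6.
  e=F, b=F: remaining (a,c,d,f,g) ∈ {(T,T,T,T,T)} — 1.
Total: 0 + 0 + 6 + 1 = 7.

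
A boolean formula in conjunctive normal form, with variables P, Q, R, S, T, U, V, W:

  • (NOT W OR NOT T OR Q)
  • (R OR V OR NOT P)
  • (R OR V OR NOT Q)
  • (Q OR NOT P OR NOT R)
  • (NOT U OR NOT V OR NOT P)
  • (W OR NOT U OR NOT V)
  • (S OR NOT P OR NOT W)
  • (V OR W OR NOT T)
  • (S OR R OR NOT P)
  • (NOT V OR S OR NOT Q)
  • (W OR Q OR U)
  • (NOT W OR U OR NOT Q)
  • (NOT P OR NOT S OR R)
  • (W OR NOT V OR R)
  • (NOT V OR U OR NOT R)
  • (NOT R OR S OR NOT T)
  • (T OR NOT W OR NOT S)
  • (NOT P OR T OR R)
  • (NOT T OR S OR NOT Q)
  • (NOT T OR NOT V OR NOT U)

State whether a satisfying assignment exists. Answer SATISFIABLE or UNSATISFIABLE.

SATISFIABLE

Pure literal: P appears only negated; assign P = False.
Try Q = False.
Set R = True and propagate.
The remaining clauses are satisfied by S = True, T = False, U = True, V = False, W = False.
Every clause has at least one true literal under this assignment.
So P = 0  Q = 0  R = 1  S = 1  T = 0  U = 1  V = 0  W = 0 is a satisfying assignment.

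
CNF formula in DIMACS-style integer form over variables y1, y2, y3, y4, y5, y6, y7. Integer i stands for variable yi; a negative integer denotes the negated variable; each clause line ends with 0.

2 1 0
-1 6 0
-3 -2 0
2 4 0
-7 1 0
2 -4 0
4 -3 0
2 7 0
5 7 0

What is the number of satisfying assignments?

10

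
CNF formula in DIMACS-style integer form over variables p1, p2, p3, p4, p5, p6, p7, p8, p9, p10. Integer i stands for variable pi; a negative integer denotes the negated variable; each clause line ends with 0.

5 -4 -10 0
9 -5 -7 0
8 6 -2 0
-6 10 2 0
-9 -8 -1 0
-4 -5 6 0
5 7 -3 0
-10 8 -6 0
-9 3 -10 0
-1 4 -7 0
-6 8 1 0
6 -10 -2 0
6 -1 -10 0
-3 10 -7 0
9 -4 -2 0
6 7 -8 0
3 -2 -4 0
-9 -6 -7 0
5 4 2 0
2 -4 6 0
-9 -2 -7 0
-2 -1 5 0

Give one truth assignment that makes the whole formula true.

Set p1 = False and propagate.
Set p2 = False and propagate.
Try p3 = False.
For the remaining variables, p4 = False, p5 = True, p6 = False, p7 = False, p8 = False, p9 = False, p10 = False works.

p1=F, p2=F, p3=F, p4=F, p5=T, p6=F, p7=F, p8=F, p9=F, p10=F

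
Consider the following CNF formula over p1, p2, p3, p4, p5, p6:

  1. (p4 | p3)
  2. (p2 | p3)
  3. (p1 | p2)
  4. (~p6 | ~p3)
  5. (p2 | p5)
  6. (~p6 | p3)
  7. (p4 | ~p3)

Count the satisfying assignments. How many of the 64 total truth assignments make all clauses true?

9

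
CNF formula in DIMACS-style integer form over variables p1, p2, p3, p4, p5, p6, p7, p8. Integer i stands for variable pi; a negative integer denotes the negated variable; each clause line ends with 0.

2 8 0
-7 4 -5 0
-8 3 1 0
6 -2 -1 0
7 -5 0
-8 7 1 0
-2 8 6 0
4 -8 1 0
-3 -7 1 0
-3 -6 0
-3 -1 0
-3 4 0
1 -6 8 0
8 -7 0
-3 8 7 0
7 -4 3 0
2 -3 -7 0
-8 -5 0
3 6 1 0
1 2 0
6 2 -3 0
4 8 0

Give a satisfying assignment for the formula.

Pure literal: p5 appears only negated; assign p5 = False.
Try p1 = True.
  then p3 is forced to False.
Branch on p2: take p2 = False.
  then p8 is forced to True.
Branch on p4: take p4 = False.
p6, p7 are now unconstrained; take p6 = True, p7 = False.
Every clause has at least one true literal under this assignment.

p1 = T, p2 = F, p3 = F, p4 = F, p5 = F, p6 = T, p7 = F, p8 = T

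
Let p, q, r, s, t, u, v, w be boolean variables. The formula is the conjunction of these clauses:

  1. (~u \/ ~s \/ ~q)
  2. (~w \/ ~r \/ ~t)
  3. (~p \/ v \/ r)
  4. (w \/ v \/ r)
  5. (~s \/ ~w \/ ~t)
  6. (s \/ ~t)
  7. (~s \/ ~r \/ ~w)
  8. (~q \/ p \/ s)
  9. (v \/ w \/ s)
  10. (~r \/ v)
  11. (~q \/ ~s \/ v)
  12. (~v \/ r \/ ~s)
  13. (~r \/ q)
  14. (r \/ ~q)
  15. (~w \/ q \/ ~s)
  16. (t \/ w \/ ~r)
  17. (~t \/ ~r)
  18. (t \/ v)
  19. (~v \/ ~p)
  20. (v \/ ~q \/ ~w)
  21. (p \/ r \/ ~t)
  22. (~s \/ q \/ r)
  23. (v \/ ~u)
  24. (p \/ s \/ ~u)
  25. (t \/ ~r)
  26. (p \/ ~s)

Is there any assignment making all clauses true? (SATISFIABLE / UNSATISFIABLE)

Pure literal: u appears only negated; assign u = False.
Try p = False.
  then s is forced to False.
  then t is forced to False.
  then q is forced to False.
  then r is forced to False.
  then v is forced to True.
w is now unconstrained; take w = False.
So p=F, q=F, r=F, s=F, t=F, u=F, v=T, w=F is a satisfying assignment.

SATISFIABLE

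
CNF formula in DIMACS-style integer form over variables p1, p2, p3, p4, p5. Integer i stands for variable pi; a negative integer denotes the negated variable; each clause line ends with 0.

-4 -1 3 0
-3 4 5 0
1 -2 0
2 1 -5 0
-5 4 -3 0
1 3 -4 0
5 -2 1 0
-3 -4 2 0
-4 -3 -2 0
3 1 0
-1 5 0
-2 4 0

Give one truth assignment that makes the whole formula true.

p1 = 1, p2 = 0, p3 = 0, p4 = 0, p5 = 1

Check each clause:
  1. (!p1 || p3 || !p4) — !p4 is true.
  2. (p5 || !p3 || p4) — !p3 is true.
  3. (p1 || !p2) — p1 is true.
  4. (p1 || !p5 || p2) — p1 is true.
  5. (!p5 || p4 || !p3) — !p3 is true.
  6. (p1 || p3 || !p4) — p1 is true.
  7. (!p2 || p1 || p5) — p1 is true.
  8. (p2 || !p4 || !p3) — !p4 is true.
  9. (!p2 || !p4 || !p3) — !p4 is true.
  10. (p3 || p1) — p1 is true.
  11. (p5 || !p1) — p5 is true.
  12. (p4 || !p2) — !p2 is true.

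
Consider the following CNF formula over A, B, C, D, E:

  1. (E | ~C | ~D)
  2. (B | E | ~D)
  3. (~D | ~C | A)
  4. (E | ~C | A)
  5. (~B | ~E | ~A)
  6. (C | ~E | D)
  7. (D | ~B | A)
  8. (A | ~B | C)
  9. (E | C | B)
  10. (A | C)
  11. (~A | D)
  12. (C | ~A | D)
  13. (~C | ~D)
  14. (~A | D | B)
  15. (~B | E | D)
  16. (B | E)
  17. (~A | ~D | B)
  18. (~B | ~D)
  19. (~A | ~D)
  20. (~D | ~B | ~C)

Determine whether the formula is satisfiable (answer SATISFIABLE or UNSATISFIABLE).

Try A = False.
  then C is forced to True.
  then D is forced to False.
  then E is forced to True.
  then B is forced to False.
Every clause has at least one true literal under this assignment.
So A=0, B=0, C=1, D=0, E=1 is a satisfying assignment.

SATISFIABLE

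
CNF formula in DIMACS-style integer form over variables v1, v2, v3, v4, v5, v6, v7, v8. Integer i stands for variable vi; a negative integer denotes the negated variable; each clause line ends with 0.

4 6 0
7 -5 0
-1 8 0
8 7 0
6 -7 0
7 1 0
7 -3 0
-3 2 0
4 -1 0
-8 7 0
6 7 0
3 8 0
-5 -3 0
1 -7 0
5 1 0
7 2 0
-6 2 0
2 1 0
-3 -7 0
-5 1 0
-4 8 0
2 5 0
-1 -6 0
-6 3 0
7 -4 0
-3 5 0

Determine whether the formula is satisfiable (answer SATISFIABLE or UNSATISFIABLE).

UNSATISFIABLE

v7 = True:
  propagation gives v6=True, v1=True; an empty clause results — contradiction.
v7 = False:
  propagation gives v5=False, v8=True; an empty clause results — contradiction.
Every branch closes, so no satisfying assignment exists.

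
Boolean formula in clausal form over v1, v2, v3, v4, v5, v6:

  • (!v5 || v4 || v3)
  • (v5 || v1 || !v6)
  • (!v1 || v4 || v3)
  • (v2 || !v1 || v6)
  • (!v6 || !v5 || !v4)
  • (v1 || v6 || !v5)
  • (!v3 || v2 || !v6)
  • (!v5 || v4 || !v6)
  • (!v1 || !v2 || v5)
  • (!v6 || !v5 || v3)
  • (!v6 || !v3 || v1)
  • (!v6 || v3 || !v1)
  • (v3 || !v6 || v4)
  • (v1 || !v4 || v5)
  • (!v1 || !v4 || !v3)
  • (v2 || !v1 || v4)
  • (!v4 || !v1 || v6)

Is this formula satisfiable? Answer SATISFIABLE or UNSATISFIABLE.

SATISFIABLE

Try v1 = False.
The remaining clauses are satisfied by v2 = False, v3 = False, v4 = False, v5 = False, v6 = False.
So v1=F, v2=F, v3=F, v4=F, v5=F, v6=F is a satisfying assignment.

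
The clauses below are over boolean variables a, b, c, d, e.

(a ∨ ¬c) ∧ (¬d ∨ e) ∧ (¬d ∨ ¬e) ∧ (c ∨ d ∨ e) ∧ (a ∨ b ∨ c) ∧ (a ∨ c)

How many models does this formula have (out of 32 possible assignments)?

The models are:
  a=T b=F c=F d=F e=T
  a=T b=F c=T d=F e=F
  a=T b=F c=T d=F e=T
  a=T b=T c=F d=F e=T
  a=T b=T c=T d=F e=F
  a=T b=T c=T d=F e=T
Count: 6.

6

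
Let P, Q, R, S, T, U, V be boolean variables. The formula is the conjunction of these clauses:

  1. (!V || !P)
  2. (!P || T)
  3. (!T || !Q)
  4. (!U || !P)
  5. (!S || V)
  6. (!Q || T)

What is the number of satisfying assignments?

26

Case analysis on P and T:
  P=1, T=1: remaining (Q,R,S,U,V) ∈ {(0,0,0,0,0); (0,1,0,0,0)} — 2.
  P=1, T=0: a clause becomes empty — 0.
  P=0, T=1: R, U free; 3 ways for (Q,S,V) × 2^2 = 12.
  P=0, T=0: R, U free; 3 ways for (Q,S,V) × 2^2 = 12.
Total: 2 + 0 + 12 + 12 = 26.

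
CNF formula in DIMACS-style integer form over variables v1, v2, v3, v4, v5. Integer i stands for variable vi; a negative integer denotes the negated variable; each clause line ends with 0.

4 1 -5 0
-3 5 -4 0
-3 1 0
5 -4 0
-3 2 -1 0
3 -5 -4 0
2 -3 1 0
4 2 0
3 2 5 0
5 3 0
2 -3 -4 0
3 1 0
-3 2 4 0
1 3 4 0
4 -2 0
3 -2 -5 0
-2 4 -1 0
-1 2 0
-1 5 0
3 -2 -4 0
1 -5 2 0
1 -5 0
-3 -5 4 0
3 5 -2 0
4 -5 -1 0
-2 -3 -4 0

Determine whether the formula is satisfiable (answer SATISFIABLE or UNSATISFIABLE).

v3 = True:
  propagation gives v1=True, v2=True, v4=True; an empty clause results — contradiction.
v3 = False:
  propagation gives v5=True, v4=False, v1=True; an empty clause results — contradiction.
Every branch closes, so no satisfying assignment exists.

UNSATISFIABLE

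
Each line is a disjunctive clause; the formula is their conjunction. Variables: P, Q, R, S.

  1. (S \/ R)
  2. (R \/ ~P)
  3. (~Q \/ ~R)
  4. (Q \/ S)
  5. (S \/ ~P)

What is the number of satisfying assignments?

Satisfying assignments:
  P=F Q=F R=F S=T
  P=F Q=F R=T S=T
  P=F Q=T R=F S=T
  P=T Q=F R=T S=T
Count: 4.

4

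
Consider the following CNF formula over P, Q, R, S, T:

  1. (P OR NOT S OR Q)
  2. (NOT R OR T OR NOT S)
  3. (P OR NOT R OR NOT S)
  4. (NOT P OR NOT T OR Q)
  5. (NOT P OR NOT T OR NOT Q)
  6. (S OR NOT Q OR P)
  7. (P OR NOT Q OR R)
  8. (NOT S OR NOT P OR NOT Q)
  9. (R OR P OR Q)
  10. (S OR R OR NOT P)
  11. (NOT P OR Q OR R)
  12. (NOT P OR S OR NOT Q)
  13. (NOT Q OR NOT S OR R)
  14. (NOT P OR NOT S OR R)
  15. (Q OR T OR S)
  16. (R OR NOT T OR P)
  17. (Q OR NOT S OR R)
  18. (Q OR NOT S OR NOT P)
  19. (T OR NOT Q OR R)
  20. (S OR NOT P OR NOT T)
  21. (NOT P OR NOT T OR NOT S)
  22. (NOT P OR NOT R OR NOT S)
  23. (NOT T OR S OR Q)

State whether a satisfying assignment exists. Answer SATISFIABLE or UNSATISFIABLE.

UNSATISFIABLE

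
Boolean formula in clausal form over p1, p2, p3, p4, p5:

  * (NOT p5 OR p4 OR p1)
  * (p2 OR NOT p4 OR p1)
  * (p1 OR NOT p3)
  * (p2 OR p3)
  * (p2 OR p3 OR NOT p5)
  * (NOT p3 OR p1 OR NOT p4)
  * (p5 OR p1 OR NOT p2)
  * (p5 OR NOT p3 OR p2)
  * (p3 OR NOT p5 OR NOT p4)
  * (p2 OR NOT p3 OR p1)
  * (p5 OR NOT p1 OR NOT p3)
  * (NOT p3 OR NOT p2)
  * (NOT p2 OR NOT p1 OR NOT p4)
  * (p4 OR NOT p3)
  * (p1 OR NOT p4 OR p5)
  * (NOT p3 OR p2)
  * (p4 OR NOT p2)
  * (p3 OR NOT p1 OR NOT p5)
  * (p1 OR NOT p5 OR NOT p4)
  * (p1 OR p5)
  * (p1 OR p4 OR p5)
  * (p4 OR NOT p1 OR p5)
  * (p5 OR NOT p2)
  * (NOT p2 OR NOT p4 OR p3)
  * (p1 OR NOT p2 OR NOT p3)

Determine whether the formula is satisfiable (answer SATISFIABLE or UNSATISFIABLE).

p1 = True:
  p3 = True:
    propagation gives p5=True, p2=False; an empty clause results — contradiction.
  p3 = False:
    propagation gives p2=True, p4=False; an empty clause results — contradiction.
p1 = False:
  propagation gives p3=False, p2=True, p5=True, p4=True; an empty clause results — contradiction.
Every branch closes, so no satisfying assignment exists.

UNSATISFIABLE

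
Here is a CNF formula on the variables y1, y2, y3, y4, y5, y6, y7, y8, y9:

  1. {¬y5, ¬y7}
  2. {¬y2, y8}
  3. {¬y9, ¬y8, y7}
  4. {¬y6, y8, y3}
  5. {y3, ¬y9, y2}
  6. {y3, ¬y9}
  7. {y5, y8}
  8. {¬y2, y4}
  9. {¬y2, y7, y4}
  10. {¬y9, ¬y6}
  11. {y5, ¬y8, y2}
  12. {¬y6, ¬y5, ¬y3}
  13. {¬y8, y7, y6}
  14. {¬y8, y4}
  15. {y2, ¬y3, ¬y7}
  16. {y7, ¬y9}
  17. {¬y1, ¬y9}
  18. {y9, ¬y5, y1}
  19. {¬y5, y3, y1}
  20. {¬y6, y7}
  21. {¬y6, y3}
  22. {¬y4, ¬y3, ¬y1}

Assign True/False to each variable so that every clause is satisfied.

y1=False, y2=True, y3=True, y4=True, y5=False, y6=False, y7=True, y8=True, y9=False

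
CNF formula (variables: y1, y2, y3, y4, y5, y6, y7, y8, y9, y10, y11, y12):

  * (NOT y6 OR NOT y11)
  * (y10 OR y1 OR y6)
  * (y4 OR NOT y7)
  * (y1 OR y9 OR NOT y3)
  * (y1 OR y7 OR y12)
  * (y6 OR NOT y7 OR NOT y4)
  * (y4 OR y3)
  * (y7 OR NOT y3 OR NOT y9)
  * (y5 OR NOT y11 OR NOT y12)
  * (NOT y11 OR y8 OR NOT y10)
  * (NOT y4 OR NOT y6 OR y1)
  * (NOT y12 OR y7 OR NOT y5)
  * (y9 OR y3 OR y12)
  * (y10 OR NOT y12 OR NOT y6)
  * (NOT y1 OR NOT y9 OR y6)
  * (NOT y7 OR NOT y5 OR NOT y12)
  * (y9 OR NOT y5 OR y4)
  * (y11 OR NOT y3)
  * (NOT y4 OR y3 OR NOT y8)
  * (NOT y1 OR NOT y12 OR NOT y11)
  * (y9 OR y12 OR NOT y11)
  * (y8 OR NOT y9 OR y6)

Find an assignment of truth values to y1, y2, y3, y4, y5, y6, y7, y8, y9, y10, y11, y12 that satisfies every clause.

y1 = 1  y2 = 0  y3 = 0  y4 = 1  y5 = 0  y6 = 1  y7 = 1  y8 = 0  y9 = 0  y10 = 1  y11 = 0  y12 = 1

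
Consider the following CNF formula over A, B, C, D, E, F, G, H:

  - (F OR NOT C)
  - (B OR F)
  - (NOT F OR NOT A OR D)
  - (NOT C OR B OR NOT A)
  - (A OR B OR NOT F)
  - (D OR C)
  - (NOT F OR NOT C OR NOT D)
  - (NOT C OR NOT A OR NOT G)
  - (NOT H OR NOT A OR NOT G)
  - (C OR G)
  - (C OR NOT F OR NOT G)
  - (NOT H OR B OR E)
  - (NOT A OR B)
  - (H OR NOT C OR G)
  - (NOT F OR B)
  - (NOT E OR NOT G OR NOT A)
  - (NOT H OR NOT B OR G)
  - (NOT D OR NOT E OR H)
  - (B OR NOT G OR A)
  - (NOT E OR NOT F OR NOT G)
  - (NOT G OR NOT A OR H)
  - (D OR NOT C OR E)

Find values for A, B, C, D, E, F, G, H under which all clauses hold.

A=0, B=1, C=0, D=1, E=1, F=0, G=1, H=1

Check each clause:
  1. (F OR NOT C) — NOT C is true.
  2. (F OR B) — B is true.
  3. (NOT A OR NOT F OR D) — NOT F is true.
  4. (NOT A OR NOT C OR B) — B is true.
  5. (B OR A OR NOT F) — B is true.
  6. (C OR D) — D is true.
  7. (NOT F OR NOT D OR NOT C) — NOT F is true.
  8. (NOT G OR NOT C OR NOT A) — NOT C is true.
  9. (NOT H OR NOT A OR NOT G) — NOT A is true.
  10. (G OR C) — G is true.
  11. (NOT F OR NOT G OR C) — NOT F is true.
  12. (B OR E OR NOT H) — B is true.
  13. (NOT A OR B) — B is true.
  14. (G OR H OR NOT C) — H is true.
  15. (NOT F OR B) — NOT F is true.
  16. (NOT A OR NOT G OR NOT E) — NOT A is true.
  17. (NOT H OR G OR NOT B) — G is true.
  18. (NOT D OR NOT E OR H) — H is true.
  19. (B OR NOT G OR A) — B is true.
  20. (NOT G OR NOT F OR NOT E) — NOT F is true.
  21. (H OR NOT G OR NOT A) — H is true.
  22. (D OR NOT C OR E) — NOT C is true.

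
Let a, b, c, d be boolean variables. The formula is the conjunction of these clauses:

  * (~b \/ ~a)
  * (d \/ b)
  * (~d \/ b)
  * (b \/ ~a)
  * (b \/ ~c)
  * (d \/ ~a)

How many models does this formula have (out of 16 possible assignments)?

Satisfying assignments:
  a=0 b=1 c=0 d=0
  a=0 b=1 c=0 d=1
  a=0 b=1 c=1 d=0
  a=0 b=1 c=1 d=1
Count: 4.

4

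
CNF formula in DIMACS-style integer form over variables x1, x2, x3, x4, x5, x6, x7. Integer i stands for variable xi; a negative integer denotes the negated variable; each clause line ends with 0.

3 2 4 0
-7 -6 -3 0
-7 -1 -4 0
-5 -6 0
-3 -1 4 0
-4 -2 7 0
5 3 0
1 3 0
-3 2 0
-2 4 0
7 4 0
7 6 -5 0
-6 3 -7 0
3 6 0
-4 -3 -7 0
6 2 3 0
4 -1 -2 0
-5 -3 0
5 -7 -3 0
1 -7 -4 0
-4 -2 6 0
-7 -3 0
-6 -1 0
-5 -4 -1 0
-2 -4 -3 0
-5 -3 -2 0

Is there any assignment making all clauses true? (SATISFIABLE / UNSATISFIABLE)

UNSATISFIABLE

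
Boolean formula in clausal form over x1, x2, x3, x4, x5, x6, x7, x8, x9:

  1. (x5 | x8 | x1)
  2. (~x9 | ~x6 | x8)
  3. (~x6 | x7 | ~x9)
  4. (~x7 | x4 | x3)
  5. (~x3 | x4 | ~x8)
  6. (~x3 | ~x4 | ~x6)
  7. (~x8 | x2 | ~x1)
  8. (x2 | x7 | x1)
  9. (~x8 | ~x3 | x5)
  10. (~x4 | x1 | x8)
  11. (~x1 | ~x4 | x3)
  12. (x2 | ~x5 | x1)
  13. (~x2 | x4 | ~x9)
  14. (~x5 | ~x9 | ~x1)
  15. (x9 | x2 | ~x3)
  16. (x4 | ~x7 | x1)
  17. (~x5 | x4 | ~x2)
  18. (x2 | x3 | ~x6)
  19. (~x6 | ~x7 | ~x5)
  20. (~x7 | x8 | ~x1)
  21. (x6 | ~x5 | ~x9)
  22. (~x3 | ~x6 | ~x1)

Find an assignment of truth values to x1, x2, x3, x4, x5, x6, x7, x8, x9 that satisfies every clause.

x1=T, x2=T, x3=T, x4=T, x5=T, x6=F, x7=T, x8=T, x9=F

Check each clause:
  1. (x1 | x5 | x8) — x8 is true.
  2. (~x6 | x8 | ~x9) — x8 is true.
  3. (~x6 | ~x9 | x7) — ~x6 is true.
  4. (x4 | x3 | ~x7) — x3 is true.
  5. (~x3 | ~x8 | x4) — x4 is true.
  6. (~x4 | ~x3 | ~x6) — ~x6 is true.
  7. (~x8 | x2 | ~x1) — x2 is true.
  8. (x1 | x2 | x7) — x1 is true.
  9. (~x8 | x5 | ~x3) — x5 is true.
  10. (~x4 | x8 | x1) — x8 is true.
  11. (~x4 | x3 | ~x1) — x3 is true.
  12. (x1 | x2 | ~x5) — x1 is true.
  13. (~x9 | ~x2 | x4) — x4 is true.
  14. (~x9 | ~x1 | ~x5) — ~x9 is true.
  15. (x2 | ~x3 | x9) — x2 is true.
  16. (x1 | ~x7 | x4) — x1 is true.
  17. (x4 | ~x2 | ~x5) — x4 is true.
  18. (x3 | ~x6 | x2) — x2 is true.
  19. (~x6 | ~x5 | ~x7) — ~x6 is true.
  20. (x8 | ~x7 | ~x1) — x8 is true.
  21. (x6 | ~x5 | ~x9) — ~x9 is true.
  22. (~x3 | ~x6 | ~x1) — ~x6 is true.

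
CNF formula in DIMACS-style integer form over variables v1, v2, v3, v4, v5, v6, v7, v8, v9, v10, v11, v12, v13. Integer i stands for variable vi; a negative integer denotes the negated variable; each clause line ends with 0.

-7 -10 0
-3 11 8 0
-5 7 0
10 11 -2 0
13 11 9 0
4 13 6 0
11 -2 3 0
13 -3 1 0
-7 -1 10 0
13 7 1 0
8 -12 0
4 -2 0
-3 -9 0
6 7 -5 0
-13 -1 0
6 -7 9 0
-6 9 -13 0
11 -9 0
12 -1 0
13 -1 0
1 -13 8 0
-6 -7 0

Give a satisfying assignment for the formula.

v2 occurs only negated in the remaining clauses — set v2 = False.
v5 occurs only negated in the remaining clauses — set v5 = False.
Try v1 = False.
Branch on v3: take v3 = True.
  then v13 is forced to True.
  then v9 is forced to False.
  then v6 is forced to False.
  then v7 is forced to False.
  then v8 is forced to True.
v4, v10, v11, v12 are now unconstrained; take v4 = False, v10 = True, v11 = False, v12 = True.

v1=False, v2=False, v3=True, v4=False, v5=False, v6=False, v7=False, v8=True, v9=False, v10=True, v11=False, v12=True, v13=True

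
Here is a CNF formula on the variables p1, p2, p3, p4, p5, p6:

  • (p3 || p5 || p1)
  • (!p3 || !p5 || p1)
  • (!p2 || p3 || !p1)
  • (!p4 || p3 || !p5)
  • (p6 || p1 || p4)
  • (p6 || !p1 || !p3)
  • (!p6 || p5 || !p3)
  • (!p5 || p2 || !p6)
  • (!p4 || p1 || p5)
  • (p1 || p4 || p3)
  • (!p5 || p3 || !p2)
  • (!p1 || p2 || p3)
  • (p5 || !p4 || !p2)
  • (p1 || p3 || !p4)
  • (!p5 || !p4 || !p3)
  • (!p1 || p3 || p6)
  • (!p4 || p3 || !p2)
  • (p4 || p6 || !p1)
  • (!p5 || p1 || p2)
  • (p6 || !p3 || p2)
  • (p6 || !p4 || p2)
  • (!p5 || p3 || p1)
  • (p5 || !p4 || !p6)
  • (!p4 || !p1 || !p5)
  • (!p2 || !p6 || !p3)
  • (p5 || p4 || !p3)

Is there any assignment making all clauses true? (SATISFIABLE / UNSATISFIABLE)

p3 = True:
  p5 = True:
    propagation gives p1=True, p6=True, p2=True; an empty clause results — contradiction.
  p5 = False:
    propagation gives p6=False, p1=False, p4=True; an empty clause results — contradiction.
p3 = False:
  p1 = True:
    propagation gives p2=False; an empty clause results — contradiction.
  p1 = False:
    propagation gives p5=True; an empty clause results — contradiction.
Every branch closes, so no satisfying assignment exists.

UNSATISFIABLE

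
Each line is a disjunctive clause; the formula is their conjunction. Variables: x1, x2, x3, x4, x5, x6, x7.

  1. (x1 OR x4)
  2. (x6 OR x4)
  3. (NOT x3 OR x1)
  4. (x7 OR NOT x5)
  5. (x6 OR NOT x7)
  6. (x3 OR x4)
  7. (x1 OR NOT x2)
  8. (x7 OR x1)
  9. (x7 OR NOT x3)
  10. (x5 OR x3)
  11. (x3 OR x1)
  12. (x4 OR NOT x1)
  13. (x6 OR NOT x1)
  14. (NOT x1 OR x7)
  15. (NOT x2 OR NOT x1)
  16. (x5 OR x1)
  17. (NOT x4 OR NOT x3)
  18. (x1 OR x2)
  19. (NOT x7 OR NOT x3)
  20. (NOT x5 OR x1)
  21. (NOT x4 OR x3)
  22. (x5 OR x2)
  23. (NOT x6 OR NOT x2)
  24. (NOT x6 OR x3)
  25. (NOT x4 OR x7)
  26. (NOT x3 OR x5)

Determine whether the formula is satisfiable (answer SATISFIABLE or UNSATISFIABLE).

UNSATISFIABLE

x1 = True:
  propagation gives x4=True, x6=True, x7=True, x2=False; an empty clause results — contradiction.
x1 = False:
  propagation gives x4=True, x3=False; an empty clause results — contradiction.
Every branch closes, so no satisfying assignment exists.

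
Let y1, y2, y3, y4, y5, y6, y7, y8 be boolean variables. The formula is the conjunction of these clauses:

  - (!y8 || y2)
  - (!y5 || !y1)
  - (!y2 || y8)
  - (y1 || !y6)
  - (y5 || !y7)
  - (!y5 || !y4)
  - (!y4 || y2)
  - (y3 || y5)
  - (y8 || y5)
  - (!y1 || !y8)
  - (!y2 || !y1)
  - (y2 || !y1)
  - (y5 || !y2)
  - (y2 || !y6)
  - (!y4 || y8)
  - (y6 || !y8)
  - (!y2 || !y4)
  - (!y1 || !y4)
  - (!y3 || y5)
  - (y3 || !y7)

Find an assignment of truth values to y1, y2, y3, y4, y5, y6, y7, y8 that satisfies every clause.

y1=F, y2=F, y3=T, y4=F, y5=T, y6=F, y7=T, y8=F

Pure literal: y4 appears only negated; assign y4 = False.
Try y1 = False.
  then y6 is forced to False.
  then y8 is forced to False.
  then y2 is forced to False.
  then y5 is forced to True.
Branch on y3: take y3 = True.
y7 is now unconstrained; take y7 = True.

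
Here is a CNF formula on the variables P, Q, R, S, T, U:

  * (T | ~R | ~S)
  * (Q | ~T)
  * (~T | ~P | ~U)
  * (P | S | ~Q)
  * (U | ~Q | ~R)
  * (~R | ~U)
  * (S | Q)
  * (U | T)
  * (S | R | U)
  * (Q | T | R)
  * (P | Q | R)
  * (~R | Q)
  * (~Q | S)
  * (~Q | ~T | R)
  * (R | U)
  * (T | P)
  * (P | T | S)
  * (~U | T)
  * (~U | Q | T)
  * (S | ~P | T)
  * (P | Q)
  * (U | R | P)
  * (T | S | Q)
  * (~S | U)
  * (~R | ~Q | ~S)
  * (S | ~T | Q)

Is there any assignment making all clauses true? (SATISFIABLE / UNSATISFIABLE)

Q = True:
  propagation gives S=True, U=True, R=False, T=False; an empty clause results — contradiction.
Q = False:
  propagation gives T=False, S=True, R=False; an empty clause results — contradiction.
Every branch closes, so no satisfying assignment exists.

UNSATISFIABLE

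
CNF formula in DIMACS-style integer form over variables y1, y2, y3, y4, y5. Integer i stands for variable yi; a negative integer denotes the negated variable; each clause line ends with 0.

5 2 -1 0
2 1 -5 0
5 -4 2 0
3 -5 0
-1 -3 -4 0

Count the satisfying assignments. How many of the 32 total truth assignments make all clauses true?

Case analysis on y5 and y1:
  y5=1, y1=1: remaining (y2,y3,y4) ∈ {(0,1,0); (1,1,0)} — 2.
  y5=1, y1=0: remaining (y2,y3,y4) ∈ {(1,1,0); (1,1,1)} — 2.
  y5=0, y1=1: remaining (y2,y3,y4) ∈ {(1,0,0); (1,0,1); (1,1,0)} — 3.
  y5=0, y1=0: y3 free; 3 ways for (y2,y4) × 2^1 = 6.
Total: 2 + 2 + 3 + 6 = 13.

13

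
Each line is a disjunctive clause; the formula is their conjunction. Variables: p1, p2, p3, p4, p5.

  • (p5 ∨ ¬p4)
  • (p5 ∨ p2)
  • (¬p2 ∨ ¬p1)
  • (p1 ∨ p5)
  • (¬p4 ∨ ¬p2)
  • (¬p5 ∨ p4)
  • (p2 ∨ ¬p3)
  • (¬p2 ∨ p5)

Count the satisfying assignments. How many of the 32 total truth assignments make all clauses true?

2

Satisfying assignments:
  p1=0 p2=0 p3=0 p4=1 p5=1
  p1=1 p2=0 p3=0 p4=1 p5=1
Count: 2.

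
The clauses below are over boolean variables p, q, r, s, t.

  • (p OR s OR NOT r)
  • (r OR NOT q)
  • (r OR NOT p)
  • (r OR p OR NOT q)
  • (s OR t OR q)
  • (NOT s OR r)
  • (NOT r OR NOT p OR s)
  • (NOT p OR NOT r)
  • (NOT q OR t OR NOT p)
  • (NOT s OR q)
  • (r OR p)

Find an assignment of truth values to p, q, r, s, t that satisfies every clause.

p=False  q=True  r=True  s=True  t=False

Check each clause:
  1. (p OR s OR NOT r) — s is true.
  2. (NOT q OR r) — r is true.
  3. (r OR NOT p) — r is true.
  4. (r OR NOT q OR p) — r is true.
  5. (q OR t OR s) — q is true.
  6. (r OR NOT s) — r is true.
  7. (s OR NOT p OR NOT r) — s is true.
  8. (NOT r OR NOT p) — NOT p is true.
  9. (NOT p OR NOT q OR t) — NOT p is true.
  10. (q OR NOT s) — q is true.
  11. (p OR r) — r is true.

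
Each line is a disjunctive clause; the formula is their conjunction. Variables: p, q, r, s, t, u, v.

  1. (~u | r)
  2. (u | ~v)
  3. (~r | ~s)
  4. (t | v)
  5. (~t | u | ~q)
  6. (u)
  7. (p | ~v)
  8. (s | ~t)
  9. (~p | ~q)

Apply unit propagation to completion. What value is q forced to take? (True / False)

False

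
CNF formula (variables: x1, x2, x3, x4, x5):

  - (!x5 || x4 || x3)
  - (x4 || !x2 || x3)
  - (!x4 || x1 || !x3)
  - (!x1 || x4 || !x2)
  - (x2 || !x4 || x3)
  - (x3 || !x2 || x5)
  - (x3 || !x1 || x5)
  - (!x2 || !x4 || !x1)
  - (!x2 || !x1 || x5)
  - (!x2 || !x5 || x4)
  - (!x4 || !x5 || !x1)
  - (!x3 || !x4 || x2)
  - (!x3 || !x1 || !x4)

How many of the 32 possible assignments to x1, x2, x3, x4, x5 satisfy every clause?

7

Satisfying assignments:
  x1=0 x2=0 x3=0 x4=0 x5=0
  x1=0 x2=0 x3=1 x4=0 x5=0
  x1=0 x2=0 x3=1 x4=0 x5=1
  x1=0 x2=1 x3=0 x4=1 x5=1
  x1=0 x2=1 x3=1 x4=0 x5=0
  x1=1 x2=0 x3=1 x4=0 x5=0
  x1=1 x2=0 x3=1 x4=0 x5=1
Count: 7.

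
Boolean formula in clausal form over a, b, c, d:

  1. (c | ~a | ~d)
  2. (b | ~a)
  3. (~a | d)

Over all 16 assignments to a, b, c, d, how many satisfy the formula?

9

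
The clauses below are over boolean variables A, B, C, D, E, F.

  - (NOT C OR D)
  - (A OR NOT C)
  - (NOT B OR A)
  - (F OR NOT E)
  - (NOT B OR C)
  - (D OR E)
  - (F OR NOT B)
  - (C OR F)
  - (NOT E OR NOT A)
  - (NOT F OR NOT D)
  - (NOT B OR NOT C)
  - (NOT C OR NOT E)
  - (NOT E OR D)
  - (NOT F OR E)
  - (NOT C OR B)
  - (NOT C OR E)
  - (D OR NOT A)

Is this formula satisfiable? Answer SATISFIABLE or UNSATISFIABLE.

UNSATISFIABLE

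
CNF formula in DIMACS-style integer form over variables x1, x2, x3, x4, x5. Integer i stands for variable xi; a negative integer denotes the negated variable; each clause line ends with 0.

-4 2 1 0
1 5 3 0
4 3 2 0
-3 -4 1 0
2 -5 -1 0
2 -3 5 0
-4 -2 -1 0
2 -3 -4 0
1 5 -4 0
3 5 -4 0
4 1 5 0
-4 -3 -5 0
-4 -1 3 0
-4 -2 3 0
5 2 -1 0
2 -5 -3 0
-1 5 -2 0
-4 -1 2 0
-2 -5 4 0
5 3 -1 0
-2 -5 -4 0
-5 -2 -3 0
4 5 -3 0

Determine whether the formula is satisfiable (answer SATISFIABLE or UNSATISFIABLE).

x4 = True:
  x2 = True:
    propagation gives x1=False, x3=False; an empty clause results — contradiction.
  x2 = False:
    propagation gives x1=True; an empty clause results — contradiction.
x4 = False:
  x5 = True:
    propagation gives x2=False, x3=True; an empty clause results — contradiction.
  x5 = False:
    propagation gives x1=True, x2=True; an empty clause results — contradiction.
Every branch closes, so no satisfying assignment exists.

UNSATISFIABLE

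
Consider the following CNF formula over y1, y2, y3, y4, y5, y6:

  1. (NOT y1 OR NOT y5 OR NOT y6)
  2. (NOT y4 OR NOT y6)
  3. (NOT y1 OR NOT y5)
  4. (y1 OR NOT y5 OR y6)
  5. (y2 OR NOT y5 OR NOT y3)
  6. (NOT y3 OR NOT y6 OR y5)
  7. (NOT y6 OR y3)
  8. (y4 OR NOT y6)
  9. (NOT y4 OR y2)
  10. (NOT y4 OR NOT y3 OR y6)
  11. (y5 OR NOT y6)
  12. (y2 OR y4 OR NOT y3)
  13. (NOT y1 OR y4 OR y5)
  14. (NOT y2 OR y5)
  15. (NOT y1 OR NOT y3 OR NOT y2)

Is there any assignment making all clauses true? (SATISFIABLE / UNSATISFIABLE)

Set y1 = False and propagate.
Try y2 = False.
  then y4 is forced to False.
  then y6 is forced to False.
  then y5 is forced to False.
  then y3 is forced to False.
So y1=False, y2=False, y3=False, y4=False, y5=False, y6=False is a satisfying assignment.

SATISFIABLE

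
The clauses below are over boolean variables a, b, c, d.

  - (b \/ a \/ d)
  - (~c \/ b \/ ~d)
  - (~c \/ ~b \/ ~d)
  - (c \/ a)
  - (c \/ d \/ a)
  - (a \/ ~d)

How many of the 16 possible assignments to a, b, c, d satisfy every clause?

7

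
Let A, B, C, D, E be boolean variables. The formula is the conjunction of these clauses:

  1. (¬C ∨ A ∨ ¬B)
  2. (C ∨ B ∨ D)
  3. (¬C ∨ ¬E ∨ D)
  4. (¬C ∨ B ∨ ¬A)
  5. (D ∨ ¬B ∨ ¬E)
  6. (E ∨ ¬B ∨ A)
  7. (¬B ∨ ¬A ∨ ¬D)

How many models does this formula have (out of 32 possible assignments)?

10

Split on B, then A.
  B=1, A=1: remaining (C,D,E) ∈ {(0,0,0); (1,0,0)} — 2.
  B=1, A=0: remaining (C,D,E) ∈ {(0,1,1)} — 1.
  B=0, A=1: remaining (C,D,E) ∈ {(0,1,0); (0,1,1)} — 2.
  B=0, A=0: 5 of the 8 assignments to (C,D,E) work.
Total: 2 + 1 + 2 + 5 = 10.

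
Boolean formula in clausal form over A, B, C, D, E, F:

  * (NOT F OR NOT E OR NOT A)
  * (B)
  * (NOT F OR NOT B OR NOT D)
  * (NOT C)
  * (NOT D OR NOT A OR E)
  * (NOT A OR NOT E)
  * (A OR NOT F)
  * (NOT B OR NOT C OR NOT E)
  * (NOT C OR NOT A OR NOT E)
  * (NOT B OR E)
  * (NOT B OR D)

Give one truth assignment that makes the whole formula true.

A=F, B=T, C=F, D=T, E=T, F=F

(B) is a unit clause, so B = True.
(NOT C) is a unit clause, so C = False.
Unit propagation: (E) forces E = True.
(NOT A) is a unit clause, so A = False.
(NOT F) is a unit clause, so F = False.
(D) is a unit clause, so D = True.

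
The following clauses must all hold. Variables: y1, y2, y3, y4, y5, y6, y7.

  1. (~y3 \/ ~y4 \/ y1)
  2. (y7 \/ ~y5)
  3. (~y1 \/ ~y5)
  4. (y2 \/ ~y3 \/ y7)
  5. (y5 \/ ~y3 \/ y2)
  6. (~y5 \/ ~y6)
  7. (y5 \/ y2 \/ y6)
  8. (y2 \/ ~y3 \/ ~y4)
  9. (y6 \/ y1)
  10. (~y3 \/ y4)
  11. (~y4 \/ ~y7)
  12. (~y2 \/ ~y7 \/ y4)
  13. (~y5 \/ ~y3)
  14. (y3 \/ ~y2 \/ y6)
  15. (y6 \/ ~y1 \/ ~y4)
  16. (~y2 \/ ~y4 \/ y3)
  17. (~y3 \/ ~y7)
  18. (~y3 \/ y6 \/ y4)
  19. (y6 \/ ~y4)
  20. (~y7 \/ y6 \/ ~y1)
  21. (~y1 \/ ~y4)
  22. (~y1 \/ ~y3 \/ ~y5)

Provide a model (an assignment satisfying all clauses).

y1=True  y2=True  y3=False  y4=False  y5=False  y6=True  y7=False

Branch on y1: take y1 = True.
  then y5 is forced to False.
  then y4 is forced to False.
  then y3 is forced to False.
Try y2 = True.
  then y7 is forced to False.
  then y6 is forced to True.
Check each clause:
  1. (y1 \/ ~y4 \/ ~y3) — y1 is true.
  2. (~y5 \/ y7) — ~y5 is true.
  3. (~y1 \/ ~y5) — ~y5 is true.
  4. (~y3 \/ y2 \/ y7) — y2 is true.
  5. (~y3 \/ y2 \/ y5) — ~y3 is true.
  6. (~y5 \/ ~y6) — ~y5 is true.
  7. (y2 \/ y6 \/ y5) — y2 is true.
  8. (~y3 \/ y2 \/ ~y4) — y2 is true.
  9. (y6 \/ y1) — y1 is true.
  10. (y4 \/ ~y3) — ~y3 is true.
  11. (~y4 \/ ~y7) — ~y7 is true.
  12. (~y7 \/ ~y2 \/ y4) — ~y7 is true.
  13. (~y3 \/ ~y5) — ~y5 is true.
  14. (y3 \/ ~y2 \/ y6) — y6 is true.
  15. (y6 \/ ~y1 \/ ~y4) — ~y4 is true.
  16. (~y2 \/ ~y4 \/ y3) — ~y4 is true.
  17. (~y3 \/ ~y7) — ~y7 is true.
  18. (y4 \/ y6 \/ ~y3) — ~y3 is true.
  19. (y6 \/ ~y4) — ~y4 is true.
  20. (~y1 \/ y6 \/ ~y7) — ~y7 is true.
  21. (~y4 \/ ~y1) — ~y4 is true.
  22. (~y3 \/ ~y5 \/ ~y1) — ~y5 is true.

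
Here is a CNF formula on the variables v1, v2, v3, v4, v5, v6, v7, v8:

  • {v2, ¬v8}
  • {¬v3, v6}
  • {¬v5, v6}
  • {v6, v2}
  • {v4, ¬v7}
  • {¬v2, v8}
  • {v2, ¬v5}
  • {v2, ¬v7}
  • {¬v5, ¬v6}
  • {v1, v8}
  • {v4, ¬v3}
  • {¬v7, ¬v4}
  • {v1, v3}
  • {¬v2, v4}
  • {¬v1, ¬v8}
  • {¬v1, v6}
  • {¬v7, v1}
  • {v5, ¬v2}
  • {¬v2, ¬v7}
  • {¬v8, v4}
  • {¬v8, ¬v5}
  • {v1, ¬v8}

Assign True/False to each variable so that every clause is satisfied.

v1 = True  v2 = False  v3 = False  v4 = True  v5 = False  v6 = True  v7 = False  v8 = False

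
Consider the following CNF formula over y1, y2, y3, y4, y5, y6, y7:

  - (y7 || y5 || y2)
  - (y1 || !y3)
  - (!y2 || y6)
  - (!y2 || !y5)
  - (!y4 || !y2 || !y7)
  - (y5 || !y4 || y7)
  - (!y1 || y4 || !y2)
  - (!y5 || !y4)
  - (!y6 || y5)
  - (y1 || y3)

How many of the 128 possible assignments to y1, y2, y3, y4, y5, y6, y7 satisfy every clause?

Case analysis on y2 and y5:
  y2=T, y5=T: a clause becomes empty — 0.
  y2=T, y5=F: a clause becomes empty — 0.
  y2=F, y5=T: forces y1=T; y4=F; y3, y6, y7 free → 2^3 = 8.
  y2=F, y5=F: remaining (y1,y3,y4,y6,y7) ∈ {(T,F,F,F,T); (T,F,T,F,T); (T,T,F,F,T); (T,T,T,F,T)} — 4.
Total: 0 + 0 + 8 + 4 = 12.

12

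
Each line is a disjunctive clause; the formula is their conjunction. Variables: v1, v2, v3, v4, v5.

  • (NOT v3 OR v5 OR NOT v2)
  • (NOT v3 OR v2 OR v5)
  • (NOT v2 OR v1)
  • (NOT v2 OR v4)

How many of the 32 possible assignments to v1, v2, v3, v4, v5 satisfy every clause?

15

Split on v2, then v3.
  v2=1, v3=1: remaining (v1,v4,v5) ∈ {(1,1,1)} — 1.
  v2=1, v3=0: remaining (v1,v4,v5) ∈ {(1,1,0); (1,1,1)} — 2.
  v2=0, v3=1: remaining (v1,v4,v5) ∈ {(0,0,1); (0,1,1); (1,0,1); (1,1,1)} — 4.
  v2=0, v3=0: v1, v4, v5 free → 2^3 = 8.
Total: 1 + 2 + 4 + 8 = 15.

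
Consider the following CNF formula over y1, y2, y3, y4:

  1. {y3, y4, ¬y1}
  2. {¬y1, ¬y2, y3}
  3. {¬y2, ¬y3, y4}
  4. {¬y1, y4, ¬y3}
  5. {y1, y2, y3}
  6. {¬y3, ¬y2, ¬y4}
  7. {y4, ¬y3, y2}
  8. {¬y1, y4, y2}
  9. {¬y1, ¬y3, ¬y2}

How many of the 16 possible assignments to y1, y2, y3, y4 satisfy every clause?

5

The models are:
  y1=0 y2=0 y3=1 y4=1
  y1=0 y2=1 y3=0 y4=0
  y1=0 y2=1 y3=0 y4=1
  y1=1 y2=0 y3=0 y4=1
  y1=1 y2=0 y3=1 y4=1
Count: 5.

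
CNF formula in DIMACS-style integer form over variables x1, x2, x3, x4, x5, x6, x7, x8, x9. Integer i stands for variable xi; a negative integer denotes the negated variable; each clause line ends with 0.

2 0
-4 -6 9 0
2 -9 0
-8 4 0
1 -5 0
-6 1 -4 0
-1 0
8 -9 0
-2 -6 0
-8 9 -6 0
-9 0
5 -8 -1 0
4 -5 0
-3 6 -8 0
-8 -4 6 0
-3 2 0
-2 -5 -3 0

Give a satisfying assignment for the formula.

x1=False  x2=True  x3=False  x4=True  x5=False  x6=False  x7=True  x8=False  x9=False

The clause (x2) is unit: x2 must be True.
(~x1) is a unit clause, so x1 = False.
Unit propagation: (~x5) forces x5 = False.
The clause (~x6) is unit: x6 must be False.
The clause (~x9) is unit: x9 must be False.
Pure literal: x3 appears only negated; assign x3 = False.
Pure literal: x8 appears only negated; assign x8 = False.
x4, x7 are now unconstrained; take x4 = True, x7 = True.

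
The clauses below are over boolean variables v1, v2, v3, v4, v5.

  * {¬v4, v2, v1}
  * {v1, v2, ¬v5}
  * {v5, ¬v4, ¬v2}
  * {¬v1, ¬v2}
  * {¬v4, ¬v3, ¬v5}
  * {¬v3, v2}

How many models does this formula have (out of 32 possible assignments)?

Case analysis on v2 and v1:
  v2=1, v1=1: a clause becomes empty — 0.
  v2=1, v1=0: 5 of the 8 assignments to (v3,v4,v5) work.
  v2=0, v1=1: remaining (v3,v4,v5) ∈ {(0,0,0); (0,0,1); (0,1,0); (0,1,1)} — 4.
  v2=0, v1=0: remaining (v3,v4,v5) ∈ {(0,0,0)} — 1.
Total: 0 + 5 + 4 + 1 = 10.

10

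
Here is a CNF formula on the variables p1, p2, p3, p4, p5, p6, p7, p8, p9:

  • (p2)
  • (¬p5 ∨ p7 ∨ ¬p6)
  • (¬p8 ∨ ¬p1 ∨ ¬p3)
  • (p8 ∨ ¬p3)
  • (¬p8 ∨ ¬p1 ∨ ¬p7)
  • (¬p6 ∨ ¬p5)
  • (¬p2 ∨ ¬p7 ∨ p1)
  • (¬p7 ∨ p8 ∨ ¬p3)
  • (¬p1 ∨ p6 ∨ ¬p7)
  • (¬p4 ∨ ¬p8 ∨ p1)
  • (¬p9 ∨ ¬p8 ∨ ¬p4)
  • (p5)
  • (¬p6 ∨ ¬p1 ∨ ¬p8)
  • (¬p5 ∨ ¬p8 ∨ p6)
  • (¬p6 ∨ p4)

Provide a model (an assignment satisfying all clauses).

p1=F, p2=T, p3=F, p4=F, p5=T, p6=F, p7=F, p8=F, p9=T

Check each clause:
  1. (p2) — p2 is true.
  2. (p7 ∨ ¬p6 ∨ ¬p5) — ¬p6 is true.
  3. (¬p3 ∨ ¬p1 ∨ ¬p8) — ¬p8 is true.
  4. (¬p3 ∨ p8) — ¬p3 is true.
  5. (¬p1 ∨ ¬p7 ∨ ¬p8) — ¬p8 is true.
  6. (¬p5 ∨ ¬p6) — ¬p6 is true.
  7. (¬p2 ∨ ¬p7 ∨ p1) — ¬p7 is true.
  8. (p8 ∨ ¬p7 ∨ ¬p3) — ¬p7 is true.
  9. (¬p1 ∨ p6 ∨ ¬p7) — ¬p7 is true.
  10. (¬p8 ∨ p1 ∨ ¬p4) — ¬p8 is true.
  11. (¬p9 ∨ ¬p8 ∨ ¬p4) — ¬p8 is true.
  12. (p5) — p5 is true.
  13. (¬p8 ∨ ¬p6 ∨ ¬p1) — ¬p8 is true.
  14. (p6 ∨ ¬p8 ∨ ¬p5) — ¬p8 is true.
  15. (p4 ∨ ¬p6) — ¬p6 is true.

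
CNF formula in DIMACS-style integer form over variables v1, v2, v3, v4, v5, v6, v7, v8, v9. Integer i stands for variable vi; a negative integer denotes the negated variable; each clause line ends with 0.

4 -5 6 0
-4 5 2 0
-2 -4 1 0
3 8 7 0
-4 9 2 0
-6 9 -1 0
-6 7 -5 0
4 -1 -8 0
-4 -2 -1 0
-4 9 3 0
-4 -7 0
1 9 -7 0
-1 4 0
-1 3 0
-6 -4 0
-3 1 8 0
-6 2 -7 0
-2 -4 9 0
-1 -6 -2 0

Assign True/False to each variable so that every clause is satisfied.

Pure literal: v9 appears only positively; assign v9 = True.
Branch on v1: take v1 = False.
The remaining clauses are satisfied by v2 = True, v3 = False, v4 = False, v5 = False, v6 = False, v7 = True, v8 = False.

v1 = F, v2 = T, v3 = F, v4 = F, v5 = F, v6 = F, v7 = T, v8 = F, v9 = T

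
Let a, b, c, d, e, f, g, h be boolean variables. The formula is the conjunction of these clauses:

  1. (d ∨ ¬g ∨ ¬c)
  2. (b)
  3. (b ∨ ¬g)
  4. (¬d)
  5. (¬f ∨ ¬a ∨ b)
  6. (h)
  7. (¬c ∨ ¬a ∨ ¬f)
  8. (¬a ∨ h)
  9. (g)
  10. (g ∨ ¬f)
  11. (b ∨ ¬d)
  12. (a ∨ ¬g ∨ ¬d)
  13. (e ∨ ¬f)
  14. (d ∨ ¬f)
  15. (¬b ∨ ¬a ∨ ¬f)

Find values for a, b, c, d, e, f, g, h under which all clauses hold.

a=F, b=T, c=F, d=F, e=T, f=F, g=T, h=T

The clause (b) is unit: b must be True.
Unit propagation: (¬d) forces d = False.
(h) is a unit clause, so h = True.
The clause (g) is unit: g must be True.
(¬c) is a unit clause, so c = False.
Unit propagation: (¬f) forces f = False.
a, e are now unconstrained; take a = False, e = True.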